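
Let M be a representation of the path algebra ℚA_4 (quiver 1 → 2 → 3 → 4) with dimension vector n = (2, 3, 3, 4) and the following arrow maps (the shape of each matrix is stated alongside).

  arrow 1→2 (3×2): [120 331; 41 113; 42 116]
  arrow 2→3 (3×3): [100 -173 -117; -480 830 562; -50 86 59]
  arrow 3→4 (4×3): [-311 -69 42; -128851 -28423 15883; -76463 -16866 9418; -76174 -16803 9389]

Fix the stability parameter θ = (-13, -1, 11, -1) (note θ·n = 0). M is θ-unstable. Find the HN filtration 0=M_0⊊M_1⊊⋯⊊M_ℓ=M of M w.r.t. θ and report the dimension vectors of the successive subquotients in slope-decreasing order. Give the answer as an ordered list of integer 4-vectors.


Barcode: M ≅ I[1,2], I[1,4], I[2,4], I[3,4], I[4,4]. HN layers by μ_θ (3 steps, strictly decreasing):
  μ^(1)=5; μ^(2)=-1; μ^(3)=-13

((0, 0, 3, 3); (0, 3, 0, 1); (2, 0, 0, 0))


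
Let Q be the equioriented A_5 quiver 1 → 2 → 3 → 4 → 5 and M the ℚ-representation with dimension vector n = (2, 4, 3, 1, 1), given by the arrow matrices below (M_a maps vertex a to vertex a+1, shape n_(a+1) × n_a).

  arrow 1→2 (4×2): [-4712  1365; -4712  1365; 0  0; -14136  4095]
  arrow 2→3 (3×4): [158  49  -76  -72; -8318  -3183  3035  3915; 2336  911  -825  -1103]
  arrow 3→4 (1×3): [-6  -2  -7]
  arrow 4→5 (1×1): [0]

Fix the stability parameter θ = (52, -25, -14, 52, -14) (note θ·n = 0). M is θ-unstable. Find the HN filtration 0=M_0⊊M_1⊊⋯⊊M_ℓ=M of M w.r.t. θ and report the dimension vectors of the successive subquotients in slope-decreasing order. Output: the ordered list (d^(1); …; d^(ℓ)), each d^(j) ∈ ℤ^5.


Via rank(M_{q-1}∘⋯∘M_p): M ≅ I[1,1], I[1,3], I[2,2], I[2,3], I[2,4], I[5,5].
μ_θ-semistable layers: μ^(1)=52; μ^(2)=13/3; μ^(3)=-14; μ^(4)=-25

((1, 0, 0, 1, 0); (1, 1, 1, 0, 0); (0, 0, 2, 0, 1); (0, 3, 0, 0, 0))


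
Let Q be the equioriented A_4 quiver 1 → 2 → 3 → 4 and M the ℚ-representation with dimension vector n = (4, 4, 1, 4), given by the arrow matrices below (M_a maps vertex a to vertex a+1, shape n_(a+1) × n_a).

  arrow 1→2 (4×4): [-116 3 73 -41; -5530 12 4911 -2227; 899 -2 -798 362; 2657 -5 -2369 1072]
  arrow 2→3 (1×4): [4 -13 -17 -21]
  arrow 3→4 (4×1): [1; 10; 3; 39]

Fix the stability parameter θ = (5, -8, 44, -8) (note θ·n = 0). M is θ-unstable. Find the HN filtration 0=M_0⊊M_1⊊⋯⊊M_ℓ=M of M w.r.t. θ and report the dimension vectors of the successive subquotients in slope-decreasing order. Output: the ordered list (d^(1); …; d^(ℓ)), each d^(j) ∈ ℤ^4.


Interval decomposition of M: I[1,2]^3, I[1,4], I[4,4]^3.
HN type (ℓ=3): μ^(1)=18; μ^(2)=-3/2; μ^(3)=-8

((0, 0, 1, 1); (4, 4, 0, 0); (0, 0, 0, 3))


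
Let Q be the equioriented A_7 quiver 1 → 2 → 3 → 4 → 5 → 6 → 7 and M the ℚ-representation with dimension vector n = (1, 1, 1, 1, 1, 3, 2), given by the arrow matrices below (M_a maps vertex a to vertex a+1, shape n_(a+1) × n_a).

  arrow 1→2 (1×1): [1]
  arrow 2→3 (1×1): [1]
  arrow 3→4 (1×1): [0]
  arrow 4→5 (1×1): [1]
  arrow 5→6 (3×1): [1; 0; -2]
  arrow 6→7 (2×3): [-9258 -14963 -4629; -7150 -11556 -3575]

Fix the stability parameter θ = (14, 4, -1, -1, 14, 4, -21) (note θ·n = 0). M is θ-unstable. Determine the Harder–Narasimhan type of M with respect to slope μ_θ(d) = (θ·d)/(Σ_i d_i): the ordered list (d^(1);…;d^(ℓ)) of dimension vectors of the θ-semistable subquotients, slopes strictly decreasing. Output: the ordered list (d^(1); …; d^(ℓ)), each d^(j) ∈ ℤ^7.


Barcode: M ≅ I[1,3], I[4,6], I[6,7]^2. HN layers by μ_θ (4 steps, strictly decreasing):
  μ^(1)=9; μ^(2)=17/3; μ^(3)=-1; μ^(4)=-17/2

((0, 0, 0, 0, 1, 1, 0); (1, 1, 1, 0, 0, 0, 0); (0, 0, 0, 1, 0, 0, 0); (0, 0, 0, 0, 0, 2, 2))


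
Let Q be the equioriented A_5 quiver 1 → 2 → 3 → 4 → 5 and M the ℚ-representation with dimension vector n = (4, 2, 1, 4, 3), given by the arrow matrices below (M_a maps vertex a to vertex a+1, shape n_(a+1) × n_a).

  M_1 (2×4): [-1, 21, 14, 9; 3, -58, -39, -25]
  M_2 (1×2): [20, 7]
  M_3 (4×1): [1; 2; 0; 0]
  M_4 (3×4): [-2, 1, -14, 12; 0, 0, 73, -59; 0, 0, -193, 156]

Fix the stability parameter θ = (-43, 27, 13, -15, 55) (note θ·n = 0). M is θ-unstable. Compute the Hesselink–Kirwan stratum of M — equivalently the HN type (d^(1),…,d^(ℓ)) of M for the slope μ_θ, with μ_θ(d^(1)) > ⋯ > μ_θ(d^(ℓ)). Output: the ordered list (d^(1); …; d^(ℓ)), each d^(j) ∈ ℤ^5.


Via rank(M_{q-1}∘⋯∘M_p): M ≅ I[1,1]^2, I[1,2], I[1,4], I[4,5]^3.
μ_θ-semistable layers: μ^(1)=55; μ^(2)=27; μ^(3)=25/3; μ^(4)=-15; μ^(5)=-43

((0, 0, 0, 0, 3); (0, 1, 0, 0, 0); (0, 1, 1, 1, 0); (0, 0, 0, 3, 0); (4, 0, 0, 0, 0))


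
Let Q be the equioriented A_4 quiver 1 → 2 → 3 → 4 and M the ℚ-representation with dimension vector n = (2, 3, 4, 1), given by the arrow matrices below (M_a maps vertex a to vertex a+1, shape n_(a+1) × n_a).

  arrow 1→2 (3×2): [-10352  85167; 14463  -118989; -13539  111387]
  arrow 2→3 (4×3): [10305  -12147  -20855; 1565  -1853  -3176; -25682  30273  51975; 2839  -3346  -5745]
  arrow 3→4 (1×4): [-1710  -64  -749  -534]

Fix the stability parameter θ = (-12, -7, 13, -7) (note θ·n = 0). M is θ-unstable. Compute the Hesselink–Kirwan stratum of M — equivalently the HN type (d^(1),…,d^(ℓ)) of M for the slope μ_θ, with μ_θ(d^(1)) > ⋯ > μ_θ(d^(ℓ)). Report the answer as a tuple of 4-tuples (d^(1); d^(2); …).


Via rank(M_{q-1}∘⋯∘M_p): M ≅ I[1,3], I[1,4], I[2,3], I[3,3].
μ_θ-semistable layers: μ^(1)=13; μ^(2)=3; μ^(3)=-7; μ^(4)=-12

((0, 0, 3, 0); (0, 0, 1, 1); (0, 3, 0, 0); (2, 0, 0, 0))


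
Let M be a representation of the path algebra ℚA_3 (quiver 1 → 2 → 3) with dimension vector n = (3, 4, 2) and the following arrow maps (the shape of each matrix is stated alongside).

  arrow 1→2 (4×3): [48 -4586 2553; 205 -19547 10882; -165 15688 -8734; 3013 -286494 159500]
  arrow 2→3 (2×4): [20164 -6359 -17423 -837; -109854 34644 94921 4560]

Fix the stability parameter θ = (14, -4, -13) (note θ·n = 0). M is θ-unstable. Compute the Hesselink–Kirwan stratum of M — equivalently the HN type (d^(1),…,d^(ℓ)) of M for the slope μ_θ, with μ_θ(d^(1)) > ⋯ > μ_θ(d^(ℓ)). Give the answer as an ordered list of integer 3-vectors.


Via rank(M_{q-1}∘⋯∘M_p): M ≅ I[1,2], I[1,3]^2, I[2,2].
μ_θ-semistable layers: μ^(1)=5; μ^(2)=-1; μ^(3)=-4

((1, 1, 0); (2, 2, 2); (0, 1, 0))


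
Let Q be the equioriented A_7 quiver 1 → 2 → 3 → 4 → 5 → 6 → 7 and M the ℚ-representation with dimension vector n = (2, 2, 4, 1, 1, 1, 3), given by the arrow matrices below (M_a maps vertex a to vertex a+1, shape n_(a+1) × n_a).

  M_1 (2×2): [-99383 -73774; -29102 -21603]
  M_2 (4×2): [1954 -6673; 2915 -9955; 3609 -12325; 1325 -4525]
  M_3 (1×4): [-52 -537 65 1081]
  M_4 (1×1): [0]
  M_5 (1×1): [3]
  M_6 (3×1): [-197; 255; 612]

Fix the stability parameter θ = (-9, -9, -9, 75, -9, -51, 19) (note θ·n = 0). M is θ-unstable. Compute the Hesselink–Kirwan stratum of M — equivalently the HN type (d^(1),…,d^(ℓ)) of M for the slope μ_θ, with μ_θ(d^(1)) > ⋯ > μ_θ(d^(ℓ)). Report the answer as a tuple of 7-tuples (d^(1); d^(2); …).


Interval decomposition of M: I[1,3], I[1,4], I[3,3]^2, I[5,7], I[7,7]^2.
HN type (ℓ=4): μ^(1)=75; μ^(2)=19; μ^(3)=-9; μ^(4)=-30

((0, 0, 0, 1, 0, 0, 0); (0, 0, 0, 0, 0, 0, 3); (2, 2, 4, 0, 0, 0, 0); (0, 0, 0, 0, 1, 1, 0))


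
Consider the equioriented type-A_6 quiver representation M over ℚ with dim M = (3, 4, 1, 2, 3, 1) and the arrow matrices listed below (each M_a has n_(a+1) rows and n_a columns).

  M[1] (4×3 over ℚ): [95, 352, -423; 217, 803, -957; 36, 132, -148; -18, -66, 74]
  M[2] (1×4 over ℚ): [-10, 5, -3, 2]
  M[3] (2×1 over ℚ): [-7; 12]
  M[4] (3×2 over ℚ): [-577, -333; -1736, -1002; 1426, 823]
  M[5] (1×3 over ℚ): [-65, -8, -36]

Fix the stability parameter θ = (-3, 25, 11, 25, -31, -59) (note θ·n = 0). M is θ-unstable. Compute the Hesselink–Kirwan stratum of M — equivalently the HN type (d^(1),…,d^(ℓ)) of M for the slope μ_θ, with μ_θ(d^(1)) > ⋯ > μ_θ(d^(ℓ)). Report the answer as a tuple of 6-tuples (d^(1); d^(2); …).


Via rank(M_{q-1}∘⋯∘M_p): M ≅ I[1,1], I[1,2], I[1,6], I[2,2]^2, I[4,5], I[5,5].
μ_θ-semistable layers: μ^(1)=25; μ^(2)=-3; μ^(3)=-16/3; μ^(4)=-31

((0, 3, 0, 0, 0, 0); (2, 0, 0, 1, 1, 0); (1, 1, 1, 1, 1, 1); (0, 0, 0, 0, 1, 0))


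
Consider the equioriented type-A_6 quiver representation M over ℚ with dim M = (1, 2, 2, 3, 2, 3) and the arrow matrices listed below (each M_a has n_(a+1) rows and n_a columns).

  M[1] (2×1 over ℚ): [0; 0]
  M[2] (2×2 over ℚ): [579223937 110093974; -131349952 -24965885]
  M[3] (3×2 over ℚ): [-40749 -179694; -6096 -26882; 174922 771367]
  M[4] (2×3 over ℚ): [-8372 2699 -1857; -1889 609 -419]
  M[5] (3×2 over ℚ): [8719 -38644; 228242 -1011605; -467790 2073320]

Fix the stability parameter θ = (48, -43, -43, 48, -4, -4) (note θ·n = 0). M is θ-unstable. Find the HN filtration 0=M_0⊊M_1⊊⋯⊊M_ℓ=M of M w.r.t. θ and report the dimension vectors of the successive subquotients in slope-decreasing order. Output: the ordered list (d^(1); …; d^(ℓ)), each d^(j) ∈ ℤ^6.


Via rank(M_{q-1}∘⋯∘M_p): M ≅ I[1,1], I[2,6]^2, I[4,4], I[6,6].
μ_θ-semistable layers: μ^(1)=48; μ^(2)=40/3; μ^(3)=-4; μ^(4)=-43

((1, 0, 0, 1, 0, 0); (0, 0, 0, 2, 2, 2); (0, 0, 0, 0, 0, 1); (0, 2, 2, 0, 0, 0))


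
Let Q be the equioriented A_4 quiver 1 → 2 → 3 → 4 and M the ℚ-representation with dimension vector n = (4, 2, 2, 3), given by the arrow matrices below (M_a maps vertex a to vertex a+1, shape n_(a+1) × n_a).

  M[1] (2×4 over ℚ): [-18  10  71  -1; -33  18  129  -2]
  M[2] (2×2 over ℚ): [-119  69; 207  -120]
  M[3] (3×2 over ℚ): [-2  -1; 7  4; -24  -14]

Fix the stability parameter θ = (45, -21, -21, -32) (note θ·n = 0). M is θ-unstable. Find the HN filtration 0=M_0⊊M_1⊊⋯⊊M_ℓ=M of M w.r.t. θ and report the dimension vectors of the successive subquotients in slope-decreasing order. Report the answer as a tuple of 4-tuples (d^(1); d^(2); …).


Interval decomposition of M: I[1,1]^2, I[1,4]^2, I[4,4].
HN type (ℓ=3): μ^(1)=45; μ^(2)=-29/4; μ^(3)=-32

((2, 0, 0, 0); (2, 2, 2, 2); (0, 0, 0, 1))


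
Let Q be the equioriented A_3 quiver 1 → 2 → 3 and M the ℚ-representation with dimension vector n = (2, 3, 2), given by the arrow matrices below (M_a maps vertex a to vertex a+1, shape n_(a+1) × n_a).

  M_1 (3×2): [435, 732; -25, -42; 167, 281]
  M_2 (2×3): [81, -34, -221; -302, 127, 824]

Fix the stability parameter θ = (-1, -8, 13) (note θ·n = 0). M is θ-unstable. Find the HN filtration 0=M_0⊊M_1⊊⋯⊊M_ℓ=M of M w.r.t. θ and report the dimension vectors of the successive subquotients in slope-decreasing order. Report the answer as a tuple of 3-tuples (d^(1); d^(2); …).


Interval decomposition of M: I[1,3]^2, I[2,2].
HN type (ℓ=3): μ^(1)=13; μ^(2)=-9/2; μ^(3)=-8

((0, 0, 2); (2, 2, 0); (0, 1, 0))


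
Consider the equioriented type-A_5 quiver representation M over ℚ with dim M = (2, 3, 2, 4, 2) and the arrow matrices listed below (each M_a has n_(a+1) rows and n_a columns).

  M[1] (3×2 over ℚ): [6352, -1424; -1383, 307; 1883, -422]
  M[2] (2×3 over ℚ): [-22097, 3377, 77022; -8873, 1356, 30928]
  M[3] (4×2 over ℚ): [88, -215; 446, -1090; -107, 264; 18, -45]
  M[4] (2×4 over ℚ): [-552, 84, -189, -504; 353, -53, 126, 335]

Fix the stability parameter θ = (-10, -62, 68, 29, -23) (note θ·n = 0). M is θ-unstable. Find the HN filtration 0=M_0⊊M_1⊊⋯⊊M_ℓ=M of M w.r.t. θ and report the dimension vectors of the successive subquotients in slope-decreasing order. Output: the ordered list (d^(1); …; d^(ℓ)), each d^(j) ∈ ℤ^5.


Interval decomposition of M: I[1,4], I[1,5], I[2,2], I[4,4], I[4,5].
HN type (ℓ=6): μ^(1)=97/2; μ^(2)=29; μ^(3)=74/3; μ^(4)=3; μ^(5)=-36; μ^(6)=-62

((0, 0, 1, 1, 0); (0, 0, 0, 1, 0); (0, 0, 1, 1, 1); (0, 0, 0, 1, 1); (2, 2, 0, 0, 0); (0, 1, 0, 0, 0))


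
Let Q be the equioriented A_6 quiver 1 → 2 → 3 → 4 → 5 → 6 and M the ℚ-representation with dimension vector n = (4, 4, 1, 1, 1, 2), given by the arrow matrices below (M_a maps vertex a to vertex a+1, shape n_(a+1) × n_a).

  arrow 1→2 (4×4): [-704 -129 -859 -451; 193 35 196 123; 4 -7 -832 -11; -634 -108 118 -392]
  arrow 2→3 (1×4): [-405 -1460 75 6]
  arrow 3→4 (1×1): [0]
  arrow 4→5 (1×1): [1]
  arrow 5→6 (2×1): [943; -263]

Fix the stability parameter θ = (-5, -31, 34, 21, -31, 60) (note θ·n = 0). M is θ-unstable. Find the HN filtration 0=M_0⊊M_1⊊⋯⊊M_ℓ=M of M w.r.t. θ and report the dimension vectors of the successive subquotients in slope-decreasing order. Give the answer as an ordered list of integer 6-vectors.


Interval decomposition of M: I[1,1], I[1,2]^2, I[1,3], I[2,2], I[4,6], I[6,6].
HN type (ℓ=5): μ^(1)=60; μ^(2)=34; μ^(3)=-5; μ^(4)=-18; μ^(5)=-31

((0, 0, 0, 0, 0, 2); (0, 0, 1, 0, 0, 0); (1, 0, 0, 1, 1, 0); (3, 3, 0, 0, 0, 0); (0, 1, 0, 0, 0, 0))


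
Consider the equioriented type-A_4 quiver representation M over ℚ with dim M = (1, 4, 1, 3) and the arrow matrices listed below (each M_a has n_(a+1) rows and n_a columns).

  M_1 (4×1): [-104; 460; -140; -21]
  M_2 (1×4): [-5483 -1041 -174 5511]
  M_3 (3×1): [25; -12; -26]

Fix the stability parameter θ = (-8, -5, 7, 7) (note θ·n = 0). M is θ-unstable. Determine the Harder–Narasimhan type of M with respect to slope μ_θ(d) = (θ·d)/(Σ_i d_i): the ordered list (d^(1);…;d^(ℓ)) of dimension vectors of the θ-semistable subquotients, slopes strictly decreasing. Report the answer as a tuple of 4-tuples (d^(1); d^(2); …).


Interval decomposition of M: I[1,4], I[2,2]^3, I[4,4]^2.
HN type (ℓ=3): μ^(1)=7; μ^(2)=-5; μ^(3)=-8

((0, 0, 1, 3); (0, 4, 0, 0); (1, 0, 0, 0))


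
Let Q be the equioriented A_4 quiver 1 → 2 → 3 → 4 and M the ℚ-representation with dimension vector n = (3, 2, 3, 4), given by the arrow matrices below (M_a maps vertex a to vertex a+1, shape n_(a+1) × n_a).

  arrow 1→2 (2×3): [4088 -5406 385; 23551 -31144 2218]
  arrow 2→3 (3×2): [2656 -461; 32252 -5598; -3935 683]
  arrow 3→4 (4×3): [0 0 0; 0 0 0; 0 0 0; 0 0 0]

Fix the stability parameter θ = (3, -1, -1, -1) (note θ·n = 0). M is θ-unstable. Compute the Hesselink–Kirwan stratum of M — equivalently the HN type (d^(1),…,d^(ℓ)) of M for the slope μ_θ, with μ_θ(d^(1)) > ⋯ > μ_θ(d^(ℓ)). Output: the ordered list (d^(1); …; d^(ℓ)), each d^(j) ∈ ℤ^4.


Barcode: M ≅ I[1,1], I[1,3]^2, I[3,3], I[4,4]^4. HN layers by μ_θ (3 steps, strictly decreasing):
  μ^(1)=3; μ^(2)=1/3; μ^(3)=-1

((1, 0, 0, 0); (2, 2, 2, 0); (0, 0, 1, 4))


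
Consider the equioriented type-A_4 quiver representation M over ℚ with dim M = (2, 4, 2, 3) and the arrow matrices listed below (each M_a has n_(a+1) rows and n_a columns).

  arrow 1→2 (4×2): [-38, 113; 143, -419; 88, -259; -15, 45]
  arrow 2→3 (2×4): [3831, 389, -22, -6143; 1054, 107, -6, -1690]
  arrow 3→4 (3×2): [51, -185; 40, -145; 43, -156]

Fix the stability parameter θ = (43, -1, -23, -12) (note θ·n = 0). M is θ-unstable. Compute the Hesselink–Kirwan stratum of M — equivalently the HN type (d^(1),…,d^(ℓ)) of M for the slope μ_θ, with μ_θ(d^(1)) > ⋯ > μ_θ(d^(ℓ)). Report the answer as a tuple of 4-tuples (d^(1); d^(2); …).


Barcode: M ≅ I[1,4]^2, I[2,2]^2, I[4,4]. HN layers by μ_θ (3 steps, strictly decreasing):
  μ^(1)=7/4; μ^(2)=-1; μ^(3)=-12

((2, 2, 2, 2); (0, 2, 0, 0); (0, 0, 0, 1))


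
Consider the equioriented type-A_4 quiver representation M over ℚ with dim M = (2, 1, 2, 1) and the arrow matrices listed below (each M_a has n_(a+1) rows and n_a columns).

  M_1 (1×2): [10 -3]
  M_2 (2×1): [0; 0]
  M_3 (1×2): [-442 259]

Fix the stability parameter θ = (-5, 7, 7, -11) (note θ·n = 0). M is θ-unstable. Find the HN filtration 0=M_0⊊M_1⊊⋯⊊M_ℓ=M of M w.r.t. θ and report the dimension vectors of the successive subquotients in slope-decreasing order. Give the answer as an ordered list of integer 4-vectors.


Via rank(M_{q-1}∘⋯∘M_p): M ≅ I[1,1], I[1,2], I[3,3], I[3,4].
μ_θ-semistable layers: μ^(1)=7; μ^(2)=-2; μ^(3)=-5

((0, 1, 1, 0); (0, 0, 1, 1); (2, 0, 0, 0))


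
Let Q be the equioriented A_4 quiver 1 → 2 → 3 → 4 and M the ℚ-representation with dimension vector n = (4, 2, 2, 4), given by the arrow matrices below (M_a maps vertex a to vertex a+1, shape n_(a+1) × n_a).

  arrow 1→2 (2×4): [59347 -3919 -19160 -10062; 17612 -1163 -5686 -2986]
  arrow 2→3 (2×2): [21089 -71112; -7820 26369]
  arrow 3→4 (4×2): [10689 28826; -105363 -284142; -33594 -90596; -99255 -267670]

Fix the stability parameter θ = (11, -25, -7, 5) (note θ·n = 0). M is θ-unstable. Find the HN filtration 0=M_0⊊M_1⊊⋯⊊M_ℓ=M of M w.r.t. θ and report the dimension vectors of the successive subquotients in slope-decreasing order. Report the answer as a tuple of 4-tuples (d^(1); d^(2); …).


Via rank(M_{q-1}∘⋯∘M_p): M ≅ I[1,1]^2, I[1,3], I[1,4], I[4,4]^3.
μ_θ-semistable layers: μ^(1)=11; μ^(2)=5; μ^(3)=-7

((2, 0, 0, 0); (0, 0, 0, 4); (2, 2, 2, 0))


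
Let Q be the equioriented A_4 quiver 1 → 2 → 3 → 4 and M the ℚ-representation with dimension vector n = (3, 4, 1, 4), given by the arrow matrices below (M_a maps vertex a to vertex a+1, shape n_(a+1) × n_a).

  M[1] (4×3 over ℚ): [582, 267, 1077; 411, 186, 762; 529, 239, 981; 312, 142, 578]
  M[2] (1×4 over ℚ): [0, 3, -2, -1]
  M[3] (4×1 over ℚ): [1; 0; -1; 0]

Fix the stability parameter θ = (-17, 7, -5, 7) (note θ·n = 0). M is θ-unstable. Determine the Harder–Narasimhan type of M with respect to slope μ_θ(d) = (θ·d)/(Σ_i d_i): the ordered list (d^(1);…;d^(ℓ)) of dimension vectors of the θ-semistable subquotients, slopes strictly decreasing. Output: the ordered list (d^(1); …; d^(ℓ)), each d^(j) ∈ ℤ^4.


Via rank(M_{q-1}∘⋯∘M_p): M ≅ I[1,1], I[1,2], I[1,4], I[2,2]^2, I[4,4]^3.
μ_θ-semistable layers: μ^(1)=7; μ^(2)=1; μ^(3)=-17

((0, 3, 0, 4); (0, 1, 1, 0); (3, 0, 0, 0))


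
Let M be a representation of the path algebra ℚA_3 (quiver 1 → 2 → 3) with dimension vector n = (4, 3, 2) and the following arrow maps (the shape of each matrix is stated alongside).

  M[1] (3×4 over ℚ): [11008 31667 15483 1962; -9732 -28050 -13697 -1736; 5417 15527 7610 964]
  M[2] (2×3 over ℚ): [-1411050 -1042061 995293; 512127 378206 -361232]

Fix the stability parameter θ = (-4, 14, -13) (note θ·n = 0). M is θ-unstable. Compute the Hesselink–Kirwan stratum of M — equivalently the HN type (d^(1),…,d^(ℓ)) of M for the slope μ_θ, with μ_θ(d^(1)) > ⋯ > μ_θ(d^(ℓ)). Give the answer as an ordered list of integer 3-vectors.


Interval decomposition of M: I[1,1], I[1,2], I[1,3]^2.
HN type (ℓ=3): μ^(1)=14; μ^(2)=1/2; μ^(3)=-4

((0, 1, 0); (0, 2, 2); (4, 0, 0))


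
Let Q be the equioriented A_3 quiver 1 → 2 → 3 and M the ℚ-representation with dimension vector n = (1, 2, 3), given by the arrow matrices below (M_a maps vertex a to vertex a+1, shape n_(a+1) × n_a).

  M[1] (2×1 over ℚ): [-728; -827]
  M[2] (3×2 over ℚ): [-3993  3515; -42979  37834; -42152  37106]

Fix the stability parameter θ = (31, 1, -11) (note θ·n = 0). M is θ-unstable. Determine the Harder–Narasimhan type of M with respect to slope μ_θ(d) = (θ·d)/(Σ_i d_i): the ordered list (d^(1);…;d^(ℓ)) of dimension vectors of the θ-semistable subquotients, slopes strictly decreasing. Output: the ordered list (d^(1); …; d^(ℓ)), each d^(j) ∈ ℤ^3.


Interval decomposition of M: I[1,3], I[2,3], I[3,3].
HN type (ℓ=3): μ^(1)=7; μ^(2)=-5; μ^(3)=-11

((1, 1, 1); (0, 1, 1); (0, 0, 1))


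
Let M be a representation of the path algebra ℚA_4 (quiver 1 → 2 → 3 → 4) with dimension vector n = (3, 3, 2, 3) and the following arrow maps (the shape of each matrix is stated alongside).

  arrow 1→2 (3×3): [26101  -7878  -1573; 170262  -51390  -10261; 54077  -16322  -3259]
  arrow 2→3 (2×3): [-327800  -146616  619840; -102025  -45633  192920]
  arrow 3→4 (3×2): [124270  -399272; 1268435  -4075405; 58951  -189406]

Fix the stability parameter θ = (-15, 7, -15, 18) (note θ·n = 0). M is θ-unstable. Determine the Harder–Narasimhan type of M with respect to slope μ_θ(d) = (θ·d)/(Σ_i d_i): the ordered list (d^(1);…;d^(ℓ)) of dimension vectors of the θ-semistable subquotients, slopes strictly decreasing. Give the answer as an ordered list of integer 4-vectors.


Interval decomposition of M: I[1,2]^2, I[1,4], I[3,4], I[4,4].
HN type (ℓ=4): μ^(1)=18; μ^(2)=7; μ^(3)=-4; μ^(4)=-15

((0, 0, 0, 3); (0, 2, 0, 0); (0, 1, 1, 0); (3, 0, 1, 0))


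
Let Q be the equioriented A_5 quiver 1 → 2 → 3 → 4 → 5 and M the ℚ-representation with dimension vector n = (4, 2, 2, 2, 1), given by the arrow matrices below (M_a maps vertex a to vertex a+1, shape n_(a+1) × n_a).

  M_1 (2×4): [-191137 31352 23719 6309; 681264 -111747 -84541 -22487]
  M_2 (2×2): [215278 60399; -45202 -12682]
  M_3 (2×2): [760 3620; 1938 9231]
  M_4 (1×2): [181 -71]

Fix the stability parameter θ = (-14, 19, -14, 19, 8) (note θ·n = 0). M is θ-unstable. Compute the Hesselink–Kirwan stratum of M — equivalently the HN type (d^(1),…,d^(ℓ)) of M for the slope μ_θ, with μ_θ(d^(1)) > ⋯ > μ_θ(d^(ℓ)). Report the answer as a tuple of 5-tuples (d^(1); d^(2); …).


Via rank(M_{q-1}∘⋯∘M_p): M ≅ I[1,1]^2, I[1,3], I[1,5], I[4,4].
μ_θ-semistable layers: μ^(1)=19; μ^(2)=27/2; μ^(3)=5/2; μ^(4)=-14

((0, 0, 0, 1, 0); (0, 0, 0, 1, 1); (0, 2, 2, 0, 0); (4, 0, 0, 0, 0))


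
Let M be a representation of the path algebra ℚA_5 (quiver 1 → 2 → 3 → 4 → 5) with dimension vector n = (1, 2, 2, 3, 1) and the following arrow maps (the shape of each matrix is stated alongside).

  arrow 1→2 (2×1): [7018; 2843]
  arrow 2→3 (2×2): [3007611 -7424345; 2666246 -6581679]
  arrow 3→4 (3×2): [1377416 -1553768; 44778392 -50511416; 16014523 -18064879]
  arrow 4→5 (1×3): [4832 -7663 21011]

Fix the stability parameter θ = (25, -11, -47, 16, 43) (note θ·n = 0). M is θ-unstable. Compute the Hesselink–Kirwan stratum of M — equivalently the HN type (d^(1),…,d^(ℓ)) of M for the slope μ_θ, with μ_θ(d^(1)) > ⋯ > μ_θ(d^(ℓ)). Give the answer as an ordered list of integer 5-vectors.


Via rank(M_{q-1}∘⋯∘M_p): M ≅ I[1,3], I[2,5], I[4,4]^2.
μ_θ-semistable layers: μ^(1)=43; μ^(2)=16; μ^(3)=-11; μ^(4)=-29

((0, 0, 0, 0, 1); (0, 0, 0, 3, 0); (1, 1, 1, 0, 0); (0, 1, 1, 0, 0))


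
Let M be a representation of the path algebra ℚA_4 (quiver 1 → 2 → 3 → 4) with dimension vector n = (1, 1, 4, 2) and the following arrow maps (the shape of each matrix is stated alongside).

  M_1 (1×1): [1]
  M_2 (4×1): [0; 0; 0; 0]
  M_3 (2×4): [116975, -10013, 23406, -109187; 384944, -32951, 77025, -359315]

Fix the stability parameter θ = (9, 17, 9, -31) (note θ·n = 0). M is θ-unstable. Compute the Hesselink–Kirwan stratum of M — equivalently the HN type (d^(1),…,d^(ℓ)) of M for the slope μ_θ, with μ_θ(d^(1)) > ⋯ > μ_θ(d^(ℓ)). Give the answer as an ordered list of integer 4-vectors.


Barcode: M ≅ I[1,2], I[3,3]^2, I[3,4]^2. HN layers by μ_θ (3 steps, strictly decreasing):
  μ^(1)=17; μ^(2)=9; μ^(3)=-11

((0, 1, 0, 0); (1, 0, 2, 0); (0, 0, 2, 2))


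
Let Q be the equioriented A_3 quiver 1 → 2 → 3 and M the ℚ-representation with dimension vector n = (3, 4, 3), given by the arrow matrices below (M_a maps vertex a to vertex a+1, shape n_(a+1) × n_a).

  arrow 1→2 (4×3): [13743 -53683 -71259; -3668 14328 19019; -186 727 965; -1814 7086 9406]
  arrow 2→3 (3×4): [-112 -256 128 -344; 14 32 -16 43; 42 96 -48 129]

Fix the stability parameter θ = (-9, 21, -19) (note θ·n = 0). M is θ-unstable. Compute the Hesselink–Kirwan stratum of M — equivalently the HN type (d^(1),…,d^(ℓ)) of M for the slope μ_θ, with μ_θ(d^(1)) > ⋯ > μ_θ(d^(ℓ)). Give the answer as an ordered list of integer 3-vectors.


Barcode: M ≅ I[1,2]^3, I[2,3], I[3,3]^2. HN layers by μ_θ (4 steps, strictly decreasing):
  μ^(1)=21; μ^(2)=1; μ^(3)=-9; μ^(4)=-19

((0, 3, 0); (0, 1, 1); (3, 0, 0); (0, 0, 2))


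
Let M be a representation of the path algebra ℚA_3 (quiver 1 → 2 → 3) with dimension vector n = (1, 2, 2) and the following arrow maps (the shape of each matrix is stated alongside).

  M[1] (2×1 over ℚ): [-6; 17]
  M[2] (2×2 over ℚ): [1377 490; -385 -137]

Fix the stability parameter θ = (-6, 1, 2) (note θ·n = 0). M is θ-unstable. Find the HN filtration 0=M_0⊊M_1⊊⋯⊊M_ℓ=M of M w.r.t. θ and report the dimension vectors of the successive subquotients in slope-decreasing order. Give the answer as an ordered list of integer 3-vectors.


Barcode: M ≅ I[1,3], I[2,3]. HN layers by μ_θ (3 steps, strictly decreasing):
  μ^(1)=2; μ^(2)=1; μ^(3)=-6

((0, 0, 2); (0, 2, 0); (1, 0, 0))


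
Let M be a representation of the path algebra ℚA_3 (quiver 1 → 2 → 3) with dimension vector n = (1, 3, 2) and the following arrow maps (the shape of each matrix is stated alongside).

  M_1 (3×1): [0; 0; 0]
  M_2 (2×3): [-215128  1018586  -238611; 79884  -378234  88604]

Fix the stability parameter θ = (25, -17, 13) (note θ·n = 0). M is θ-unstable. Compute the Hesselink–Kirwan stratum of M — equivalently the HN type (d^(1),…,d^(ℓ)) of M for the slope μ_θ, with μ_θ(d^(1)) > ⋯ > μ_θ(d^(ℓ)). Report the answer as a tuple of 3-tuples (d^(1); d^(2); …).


Via rank(M_{q-1}∘⋯∘M_p): M ≅ I[1,1], I[2,2], I[2,3]^2.
μ_θ-semistable layers: μ^(1)=25; μ^(2)=13; μ^(3)=-17

((1, 0, 0); (0, 0, 2); (0, 3, 0))


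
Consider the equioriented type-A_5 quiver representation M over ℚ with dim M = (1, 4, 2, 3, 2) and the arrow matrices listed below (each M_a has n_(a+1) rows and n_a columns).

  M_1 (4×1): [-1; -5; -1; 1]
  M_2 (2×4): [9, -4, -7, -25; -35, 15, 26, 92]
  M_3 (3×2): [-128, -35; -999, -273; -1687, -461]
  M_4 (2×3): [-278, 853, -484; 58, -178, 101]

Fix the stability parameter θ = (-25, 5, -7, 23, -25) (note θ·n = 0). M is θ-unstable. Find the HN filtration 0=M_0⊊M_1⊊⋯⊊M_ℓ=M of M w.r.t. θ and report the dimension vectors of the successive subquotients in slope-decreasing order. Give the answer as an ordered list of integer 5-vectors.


Barcode: M ≅ I[1,5], I[2,2]^2, I[2,4], I[4,5]. HN layers by μ_θ (4 steps, strictly decreasing):
  μ^(1)=23; μ^(2)=5; μ^(3)=-1; μ^(4)=-25

((0, 0, 0, 1, 0); (0, 2, 0, 0, 0); (0, 2, 2, 2, 2); (1, 0, 0, 0, 0))


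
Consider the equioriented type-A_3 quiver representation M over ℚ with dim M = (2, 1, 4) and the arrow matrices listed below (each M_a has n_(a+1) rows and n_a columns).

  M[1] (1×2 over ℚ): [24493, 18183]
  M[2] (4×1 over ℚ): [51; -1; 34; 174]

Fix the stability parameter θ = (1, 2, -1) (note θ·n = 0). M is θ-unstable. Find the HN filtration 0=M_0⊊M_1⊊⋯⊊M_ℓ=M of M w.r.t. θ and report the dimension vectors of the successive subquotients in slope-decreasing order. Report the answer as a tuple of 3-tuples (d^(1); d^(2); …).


Barcode: M ≅ I[1,1], I[1,3], I[3,3]^3. HN layers by μ_θ (3 steps, strictly decreasing):
  μ^(1)=1; μ^(2)=2/3; μ^(3)=-1

((1, 0, 0); (1, 1, 1); (0, 0, 3))


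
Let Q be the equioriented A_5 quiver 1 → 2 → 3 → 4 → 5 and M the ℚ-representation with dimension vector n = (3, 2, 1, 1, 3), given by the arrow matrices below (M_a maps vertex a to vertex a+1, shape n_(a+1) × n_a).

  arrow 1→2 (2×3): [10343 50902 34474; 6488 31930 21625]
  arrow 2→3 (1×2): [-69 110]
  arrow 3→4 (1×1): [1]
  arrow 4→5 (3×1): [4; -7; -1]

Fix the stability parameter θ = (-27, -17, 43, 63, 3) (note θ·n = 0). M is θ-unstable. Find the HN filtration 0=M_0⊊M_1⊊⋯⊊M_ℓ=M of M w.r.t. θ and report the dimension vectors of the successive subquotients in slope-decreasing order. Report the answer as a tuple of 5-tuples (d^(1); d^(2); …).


Via rank(M_{q-1}∘⋯∘M_p): M ≅ I[1,1], I[1,2], I[1,5], I[5,5]^2.
μ_θ-semistable layers: μ^(1)=109/3; μ^(2)=3; μ^(3)=-17; μ^(4)=-27

((0, 0, 1, 1, 1); (0, 0, 0, 0, 2); (0, 2, 0, 0, 0); (3, 0, 0, 0, 0))


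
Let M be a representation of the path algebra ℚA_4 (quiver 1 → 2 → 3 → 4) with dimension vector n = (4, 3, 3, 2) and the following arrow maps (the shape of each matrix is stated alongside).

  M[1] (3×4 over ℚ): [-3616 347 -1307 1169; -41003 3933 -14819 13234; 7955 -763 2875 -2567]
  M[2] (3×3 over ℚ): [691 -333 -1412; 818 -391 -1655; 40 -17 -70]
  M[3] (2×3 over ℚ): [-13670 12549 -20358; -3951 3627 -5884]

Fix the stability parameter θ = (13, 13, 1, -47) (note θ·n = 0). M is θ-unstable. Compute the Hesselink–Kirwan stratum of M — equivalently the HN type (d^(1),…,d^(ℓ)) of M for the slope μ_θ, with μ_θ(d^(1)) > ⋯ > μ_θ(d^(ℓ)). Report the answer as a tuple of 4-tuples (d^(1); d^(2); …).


Via rank(M_{q-1}∘⋯∘M_p): M ≅ I[1,1], I[1,3], I[1,4]^2.
μ_θ-semistable layers: μ^(1)=13; μ^(2)=9; μ^(3)=-5

((1, 0, 0, 0); (1, 1, 1, 0); (2, 2, 2, 2))


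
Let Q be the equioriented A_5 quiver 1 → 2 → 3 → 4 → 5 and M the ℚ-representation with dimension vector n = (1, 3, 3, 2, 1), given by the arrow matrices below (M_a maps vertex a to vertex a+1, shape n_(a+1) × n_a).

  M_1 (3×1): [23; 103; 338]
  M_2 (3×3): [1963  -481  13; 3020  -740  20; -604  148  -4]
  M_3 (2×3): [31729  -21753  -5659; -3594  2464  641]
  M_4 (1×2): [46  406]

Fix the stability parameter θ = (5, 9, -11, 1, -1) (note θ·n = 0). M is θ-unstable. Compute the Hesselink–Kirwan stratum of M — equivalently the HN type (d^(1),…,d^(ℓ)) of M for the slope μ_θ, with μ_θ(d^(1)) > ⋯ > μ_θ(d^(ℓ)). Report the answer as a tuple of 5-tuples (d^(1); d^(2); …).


Barcode: M ≅ I[1,2], I[2,2], I[2,5], I[3,3], I[3,4]. HN layers by μ_θ (6 steps, strictly decreasing):
  μ^(1)=9; μ^(2)=5; μ^(3)=1; μ^(4)=0; μ^(5)=-1; μ^(6)=-11

((0, 2, 0, 0, 0); (1, 0, 0, 0, 0); (0, 0, 0, 1, 0); (0, 0, 0, 1, 1); (0, 1, 1, 0, 0); (0, 0, 2, 0, 0))


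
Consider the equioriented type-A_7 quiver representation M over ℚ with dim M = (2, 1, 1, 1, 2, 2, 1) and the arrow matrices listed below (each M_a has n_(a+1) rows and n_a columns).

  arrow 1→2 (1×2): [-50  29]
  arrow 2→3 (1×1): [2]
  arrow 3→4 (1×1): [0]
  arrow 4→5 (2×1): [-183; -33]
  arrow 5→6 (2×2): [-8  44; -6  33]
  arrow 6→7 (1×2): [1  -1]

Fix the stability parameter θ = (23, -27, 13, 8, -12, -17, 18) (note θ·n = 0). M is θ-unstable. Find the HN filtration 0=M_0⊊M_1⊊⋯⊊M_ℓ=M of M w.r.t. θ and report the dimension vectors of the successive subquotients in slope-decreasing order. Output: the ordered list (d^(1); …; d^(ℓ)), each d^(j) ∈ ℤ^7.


Via rank(M_{q-1}∘⋯∘M_p): M ≅ I[1,1], I[1,3], I[4,7], I[5,5], I[6,6].
μ_θ-semistable layers: μ^(1)=23; μ^(2)=18; μ^(3)=13; μ^(4)=-2; μ^(5)=-7; μ^(6)=-12; μ^(7)=-17

((1, 0, 0, 0, 0, 0, 0); (0, 0, 0, 0, 0, 0, 1); (0, 0, 1, 0, 0, 0, 0); (1, 1, 0, 0, 0, 0, 0); (0, 0, 0, 1, 1, 1, 0); (0, 0, 0, 0, 1, 0, 0); (0, 0, 0, 0, 0, 1, 0))


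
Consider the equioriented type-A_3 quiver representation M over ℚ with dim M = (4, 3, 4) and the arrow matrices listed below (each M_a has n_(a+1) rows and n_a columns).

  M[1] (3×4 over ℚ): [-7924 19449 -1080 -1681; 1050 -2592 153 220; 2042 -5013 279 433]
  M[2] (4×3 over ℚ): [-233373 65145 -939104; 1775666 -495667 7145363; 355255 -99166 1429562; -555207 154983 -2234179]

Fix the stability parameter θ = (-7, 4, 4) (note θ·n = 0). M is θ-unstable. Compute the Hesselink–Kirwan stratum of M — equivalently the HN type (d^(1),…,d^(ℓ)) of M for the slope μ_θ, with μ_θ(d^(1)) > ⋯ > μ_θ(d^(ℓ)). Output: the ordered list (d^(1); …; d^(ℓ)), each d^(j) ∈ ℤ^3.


Barcode: M ≅ I[1,1]^2, I[1,3]^2, I[2,3], I[3,3]. HN layers by μ_θ (2 steps, strictly decreasing):
  μ^(1)=4; μ^(2)=-7

((0, 3, 4); (4, 0, 0))


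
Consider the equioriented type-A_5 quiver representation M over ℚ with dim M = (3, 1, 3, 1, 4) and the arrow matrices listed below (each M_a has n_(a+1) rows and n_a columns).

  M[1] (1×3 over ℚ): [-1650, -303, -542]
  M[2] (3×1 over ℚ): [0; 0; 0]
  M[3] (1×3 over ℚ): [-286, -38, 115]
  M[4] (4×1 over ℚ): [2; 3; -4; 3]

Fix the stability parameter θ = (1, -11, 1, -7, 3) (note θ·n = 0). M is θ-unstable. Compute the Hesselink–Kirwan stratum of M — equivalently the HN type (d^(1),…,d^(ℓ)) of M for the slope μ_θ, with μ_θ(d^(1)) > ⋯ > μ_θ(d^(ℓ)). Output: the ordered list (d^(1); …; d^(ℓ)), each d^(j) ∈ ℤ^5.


Via rank(M_{q-1}∘⋯∘M_p): M ≅ I[1,1]^2, I[1,2], I[3,3]^2, I[3,5], I[5,5]^3.
μ_θ-semistable layers: μ^(1)=3; μ^(2)=1; μ^(3)=-3; μ^(4)=-5

((0, 0, 0, 0, 4); (2, 0, 2, 0, 0); (0, 0, 1, 1, 0); (1, 1, 0, 0, 0))


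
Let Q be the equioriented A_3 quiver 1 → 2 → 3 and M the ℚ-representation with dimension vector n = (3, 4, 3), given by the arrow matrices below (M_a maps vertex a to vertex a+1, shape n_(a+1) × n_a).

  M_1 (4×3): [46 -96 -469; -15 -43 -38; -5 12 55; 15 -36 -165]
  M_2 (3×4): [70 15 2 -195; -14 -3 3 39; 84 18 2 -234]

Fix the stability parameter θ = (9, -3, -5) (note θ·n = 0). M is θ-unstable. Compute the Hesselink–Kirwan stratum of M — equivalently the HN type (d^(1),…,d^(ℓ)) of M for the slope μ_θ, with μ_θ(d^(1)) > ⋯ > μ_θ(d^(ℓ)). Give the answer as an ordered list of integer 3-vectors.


Barcode: M ≅ I[1,2], I[1,3]^2, I[2,2], I[3,3]. HN layers by μ_θ (4 steps, strictly decreasing):
  μ^(1)=3; μ^(2)=1/3; μ^(3)=-3; μ^(4)=-5

((1, 1, 0); (2, 2, 2); (0, 1, 0); (0, 0, 1))


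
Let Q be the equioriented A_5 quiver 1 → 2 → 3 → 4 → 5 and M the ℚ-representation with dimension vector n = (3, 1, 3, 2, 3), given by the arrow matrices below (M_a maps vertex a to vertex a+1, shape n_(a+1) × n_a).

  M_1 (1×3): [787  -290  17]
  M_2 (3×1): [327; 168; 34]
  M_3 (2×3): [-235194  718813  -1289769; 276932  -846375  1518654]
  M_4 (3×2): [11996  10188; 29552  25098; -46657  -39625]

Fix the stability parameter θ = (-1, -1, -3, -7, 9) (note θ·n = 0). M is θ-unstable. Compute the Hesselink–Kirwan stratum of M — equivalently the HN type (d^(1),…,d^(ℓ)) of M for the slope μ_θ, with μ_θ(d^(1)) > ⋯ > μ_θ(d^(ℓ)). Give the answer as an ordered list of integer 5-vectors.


Barcode: M ≅ I[1,1]^2, I[1,3], I[3,5]^2, I[5,5]. HN layers by μ_θ (4 steps, strictly decreasing):
  μ^(1)=9; μ^(2)=-1; μ^(3)=-5/3; μ^(4)=-5

((0, 0, 0, 0, 3); (2, 0, 0, 0, 0); (1, 1, 1, 0, 0); (0, 0, 2, 2, 0))


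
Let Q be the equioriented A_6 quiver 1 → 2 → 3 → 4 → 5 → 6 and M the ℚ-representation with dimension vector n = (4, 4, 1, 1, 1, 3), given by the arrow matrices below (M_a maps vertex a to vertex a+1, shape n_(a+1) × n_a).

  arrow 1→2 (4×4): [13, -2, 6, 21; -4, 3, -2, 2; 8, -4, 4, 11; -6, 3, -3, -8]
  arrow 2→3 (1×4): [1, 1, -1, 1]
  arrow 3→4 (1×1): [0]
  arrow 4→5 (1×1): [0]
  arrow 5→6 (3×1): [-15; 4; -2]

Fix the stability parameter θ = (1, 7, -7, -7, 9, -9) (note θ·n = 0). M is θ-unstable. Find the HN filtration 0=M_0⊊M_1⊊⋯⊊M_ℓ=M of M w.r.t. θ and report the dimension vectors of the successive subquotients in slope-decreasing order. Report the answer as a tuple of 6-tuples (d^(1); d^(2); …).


Interval decomposition of M: I[1,2]^3, I[1,3], I[4,4], I[5,6], I[6,6]^2.
HN type (ℓ=6): μ^(1)=7; μ^(2)=1; μ^(3)=1/3; μ^(4)=0; μ^(5)=-7; μ^(6)=-9

((0, 3, 0, 0, 0, 0); (3, 0, 0, 0, 0, 0); (1, 1, 1, 0, 0, 0); (0, 0, 0, 0, 1, 1); (0, 0, 0, 1, 0, 0); (0, 0, 0, 0, 0, 2))


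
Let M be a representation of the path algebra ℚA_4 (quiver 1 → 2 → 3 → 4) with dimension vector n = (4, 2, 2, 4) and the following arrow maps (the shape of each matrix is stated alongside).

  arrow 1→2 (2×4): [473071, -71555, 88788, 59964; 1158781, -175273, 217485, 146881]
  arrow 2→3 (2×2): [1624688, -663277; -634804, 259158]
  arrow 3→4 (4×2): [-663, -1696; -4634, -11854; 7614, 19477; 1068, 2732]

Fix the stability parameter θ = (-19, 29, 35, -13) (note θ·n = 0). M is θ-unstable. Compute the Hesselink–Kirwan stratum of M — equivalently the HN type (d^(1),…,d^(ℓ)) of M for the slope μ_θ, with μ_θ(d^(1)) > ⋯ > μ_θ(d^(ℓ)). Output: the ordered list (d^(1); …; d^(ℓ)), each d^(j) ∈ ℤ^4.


Via rank(M_{q-1}∘⋯∘M_p): M ≅ I[1,1]^2, I[1,4]^2, I[4,4]^2.
μ_θ-semistable layers: μ^(1)=17; μ^(2)=-13; μ^(3)=-19

((0, 2, 2, 2); (0, 0, 0, 2); (4, 0, 0, 0))


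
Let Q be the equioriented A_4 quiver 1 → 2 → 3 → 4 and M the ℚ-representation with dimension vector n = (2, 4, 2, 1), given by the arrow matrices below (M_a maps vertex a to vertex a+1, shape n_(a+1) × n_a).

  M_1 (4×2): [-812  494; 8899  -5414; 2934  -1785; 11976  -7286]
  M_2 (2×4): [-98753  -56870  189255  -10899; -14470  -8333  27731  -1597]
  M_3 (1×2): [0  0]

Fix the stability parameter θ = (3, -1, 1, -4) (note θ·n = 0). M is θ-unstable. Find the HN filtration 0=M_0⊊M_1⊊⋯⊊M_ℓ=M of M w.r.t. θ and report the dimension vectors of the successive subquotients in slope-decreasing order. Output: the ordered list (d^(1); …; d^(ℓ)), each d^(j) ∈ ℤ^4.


Barcode: M ≅ I[1,3]^2, I[2,2]^2, I[4,4]. HN layers by μ_θ (3 steps, strictly decreasing):
  μ^(1)=1; μ^(2)=-1; μ^(3)=-4

((2, 2, 2, 0); (0, 2, 0, 0); (0, 0, 0, 1))


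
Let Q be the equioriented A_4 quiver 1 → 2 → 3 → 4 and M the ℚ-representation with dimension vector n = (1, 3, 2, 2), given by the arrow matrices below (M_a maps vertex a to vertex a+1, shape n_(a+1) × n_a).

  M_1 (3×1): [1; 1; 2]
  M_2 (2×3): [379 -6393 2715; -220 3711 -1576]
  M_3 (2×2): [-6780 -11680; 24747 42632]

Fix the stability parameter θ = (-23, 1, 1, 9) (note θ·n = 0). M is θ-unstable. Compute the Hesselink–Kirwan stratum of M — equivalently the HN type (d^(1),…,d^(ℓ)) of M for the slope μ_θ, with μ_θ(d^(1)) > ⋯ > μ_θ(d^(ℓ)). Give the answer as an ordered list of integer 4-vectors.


Via rank(M_{q-1}∘⋯∘M_p): M ≅ I[1,3], I[2,2], I[2,4], I[4,4].
μ_θ-semistable layers: μ^(1)=9; μ^(2)=1; μ^(3)=-23

((0, 0, 0, 2); (0, 3, 2, 0); (1, 0, 0, 0))


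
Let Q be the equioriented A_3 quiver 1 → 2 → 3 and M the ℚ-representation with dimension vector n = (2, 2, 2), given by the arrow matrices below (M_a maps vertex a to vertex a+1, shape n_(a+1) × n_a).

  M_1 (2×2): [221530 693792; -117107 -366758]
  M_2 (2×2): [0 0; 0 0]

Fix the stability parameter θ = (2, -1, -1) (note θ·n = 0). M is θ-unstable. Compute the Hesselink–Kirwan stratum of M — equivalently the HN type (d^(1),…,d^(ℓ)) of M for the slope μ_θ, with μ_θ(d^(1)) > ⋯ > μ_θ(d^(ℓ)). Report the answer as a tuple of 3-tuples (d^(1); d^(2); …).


Interval decomposition of M: I[1,2]^2, I[3,3]^2.
HN type (ℓ=2): μ^(1)=1/2; μ^(2)=-1

((2, 2, 0); (0, 0, 2))


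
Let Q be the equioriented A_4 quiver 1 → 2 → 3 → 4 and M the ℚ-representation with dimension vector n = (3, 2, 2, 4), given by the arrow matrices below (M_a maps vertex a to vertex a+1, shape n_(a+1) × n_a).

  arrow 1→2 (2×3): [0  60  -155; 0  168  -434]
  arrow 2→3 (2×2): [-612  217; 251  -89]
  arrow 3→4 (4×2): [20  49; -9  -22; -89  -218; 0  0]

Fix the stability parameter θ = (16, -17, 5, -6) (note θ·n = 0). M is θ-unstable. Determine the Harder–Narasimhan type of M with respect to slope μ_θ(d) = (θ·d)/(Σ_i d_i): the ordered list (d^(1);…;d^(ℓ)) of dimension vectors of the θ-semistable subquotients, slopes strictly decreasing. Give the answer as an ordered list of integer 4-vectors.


Interval decomposition of M: I[1,1]^2, I[1,4], I[2,4], I[4,4]^2.
HN type (ℓ=4): μ^(1)=16; μ^(2)=-1/2; μ^(3)=-6; μ^(4)=-17

((2, 0, 0, 0); (1, 1, 2, 2); (0, 0, 0, 2); (0, 1, 0, 0))


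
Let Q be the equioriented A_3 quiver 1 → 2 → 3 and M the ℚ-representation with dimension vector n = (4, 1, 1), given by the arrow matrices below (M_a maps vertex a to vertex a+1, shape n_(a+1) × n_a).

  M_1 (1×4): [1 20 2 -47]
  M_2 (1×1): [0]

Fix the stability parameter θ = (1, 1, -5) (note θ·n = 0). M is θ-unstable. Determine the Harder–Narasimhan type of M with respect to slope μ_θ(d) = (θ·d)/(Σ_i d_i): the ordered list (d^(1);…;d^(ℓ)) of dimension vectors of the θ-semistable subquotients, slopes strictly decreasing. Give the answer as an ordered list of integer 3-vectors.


Via rank(M_{q-1}∘⋯∘M_p): M ≅ I[1,1]^3, I[1,2], I[3,3].
μ_θ-semistable layers: μ^(1)=1; μ^(2)=-5

((4, 1, 0); (0, 0, 1))
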